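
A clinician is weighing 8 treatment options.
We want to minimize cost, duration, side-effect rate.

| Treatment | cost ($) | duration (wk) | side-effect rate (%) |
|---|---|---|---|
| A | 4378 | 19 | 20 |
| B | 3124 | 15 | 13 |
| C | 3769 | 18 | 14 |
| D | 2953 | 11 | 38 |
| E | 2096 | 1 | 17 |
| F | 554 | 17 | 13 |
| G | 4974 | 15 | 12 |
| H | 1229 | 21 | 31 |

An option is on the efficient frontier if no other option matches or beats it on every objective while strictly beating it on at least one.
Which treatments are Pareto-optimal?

B, E, F, G

A: dominated by B (cost 3124≤4378, duration 15≤19, side-effect rate 13≤20).
B: not dominated.
C: dominated by B (cost 3124≤3769, duration 15≤18, side-effect rate 13≤14).
D: dominated by E (cost 2096≤2953, duration 1≤11, side-effect rate 17≤38).
E: not dominated (best duration).
F: not dominated (best cost).
G: not dominated (best side-effect rate).
H: dominated by F (cost 554≤1229, duration 17≤21, side-effect rate 13≤31).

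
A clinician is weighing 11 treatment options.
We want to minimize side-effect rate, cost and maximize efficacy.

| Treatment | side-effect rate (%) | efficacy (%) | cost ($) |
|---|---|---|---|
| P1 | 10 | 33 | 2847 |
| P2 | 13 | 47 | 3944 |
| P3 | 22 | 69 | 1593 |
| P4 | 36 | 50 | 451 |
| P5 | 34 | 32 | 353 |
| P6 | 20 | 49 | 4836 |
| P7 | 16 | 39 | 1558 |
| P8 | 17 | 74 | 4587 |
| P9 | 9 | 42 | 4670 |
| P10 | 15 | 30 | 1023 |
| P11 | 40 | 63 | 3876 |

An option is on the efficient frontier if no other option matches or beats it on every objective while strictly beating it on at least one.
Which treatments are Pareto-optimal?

P1, P2, P3, P4, P5, P7, P8, P9, P10

P1: not dominated.
P2: not dominated.
P3: not dominated.
P4: not dominated.
P5: not dominated (best cost).
P6: dominated by P8 (side-effect rate 17≤20, efficacy 74≥49, cost 4587≤4836).
P7: not dominated.
P8: not dominated (best efficacy).
P9: not dominated (best side-effect rate).
P10: not dominated.
P11: dominated by P3 (side-effect rate 22≤40, efficacy 69≥63, cost 1593≤3876).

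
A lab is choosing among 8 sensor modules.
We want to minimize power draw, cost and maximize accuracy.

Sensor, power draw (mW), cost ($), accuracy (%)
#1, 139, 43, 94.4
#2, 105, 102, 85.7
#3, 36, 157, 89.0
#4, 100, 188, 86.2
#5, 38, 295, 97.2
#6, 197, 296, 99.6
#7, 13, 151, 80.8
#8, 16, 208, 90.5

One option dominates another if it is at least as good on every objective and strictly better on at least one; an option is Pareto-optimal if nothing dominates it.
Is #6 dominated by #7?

#7 vs #6: #7 is worse on accuracy (80.8 vs 99.6), so it does not dominate #6.

No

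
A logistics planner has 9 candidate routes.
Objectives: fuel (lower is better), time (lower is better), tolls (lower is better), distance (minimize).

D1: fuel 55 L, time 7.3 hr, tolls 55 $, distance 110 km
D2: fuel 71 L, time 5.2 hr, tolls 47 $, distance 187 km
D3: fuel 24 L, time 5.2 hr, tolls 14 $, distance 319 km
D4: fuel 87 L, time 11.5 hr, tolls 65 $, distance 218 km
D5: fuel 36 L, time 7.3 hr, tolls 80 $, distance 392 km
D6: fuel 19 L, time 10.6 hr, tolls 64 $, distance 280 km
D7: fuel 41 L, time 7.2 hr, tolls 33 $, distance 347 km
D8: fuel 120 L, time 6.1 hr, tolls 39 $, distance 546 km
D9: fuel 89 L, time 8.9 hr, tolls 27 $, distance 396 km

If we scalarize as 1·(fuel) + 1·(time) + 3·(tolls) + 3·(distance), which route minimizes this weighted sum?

D1

D1: 1·55 + 1·7.3 + 3·55 + 3·110 = 557.3
D2: 1·71 + 1·5.2 + 3·47 + 3·187 = 778.2
D3: 1·24 + 1·5.2 + 3·14 + 3·319 = 1028.2
D4: 1·87 + 1·11.5 + 3·65 + 3·218 = 947.5
D5: 1·36 + 1·7.3 + 3·80 + 3·392 = 1459.3
D6: 1·19 + 1·10.6 + 3·64 + 3·280 = 1061.6
D7: 1·41 + 1·7.2 + 3·33 + 3·347 = 1188.2
D8: 1·120 + 1·6.1 + 3·39 + 3·546 = 1881.1
D9: 1·89 + 1·8.9 + 3·27 + 3·396 = 1366.9
Lowest: D1 at 557.3.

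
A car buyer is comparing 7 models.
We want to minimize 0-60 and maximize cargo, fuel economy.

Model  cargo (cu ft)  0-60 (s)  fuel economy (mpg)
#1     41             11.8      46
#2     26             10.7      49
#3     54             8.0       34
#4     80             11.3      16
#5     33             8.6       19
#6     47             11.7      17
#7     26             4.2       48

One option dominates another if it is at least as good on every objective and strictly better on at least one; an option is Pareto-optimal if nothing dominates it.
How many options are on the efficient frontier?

#1: not dominated.
#2: not dominated (best fuel economy).
#3: not dominated.
#4: not dominated (best cargo).
#5: dominated by #3 (cargo 54≥33, 0-60 8.0≤8.6, fuel economy 34≥19).
#6: dominated by #3 (cargo 54≥47, 0-60 8.0≤11.7, fuel economy 34≥17).
#7: not dominated (best 0-60).
Pareto-optimal: #1, #2, #3, #4, #7 → 5.

5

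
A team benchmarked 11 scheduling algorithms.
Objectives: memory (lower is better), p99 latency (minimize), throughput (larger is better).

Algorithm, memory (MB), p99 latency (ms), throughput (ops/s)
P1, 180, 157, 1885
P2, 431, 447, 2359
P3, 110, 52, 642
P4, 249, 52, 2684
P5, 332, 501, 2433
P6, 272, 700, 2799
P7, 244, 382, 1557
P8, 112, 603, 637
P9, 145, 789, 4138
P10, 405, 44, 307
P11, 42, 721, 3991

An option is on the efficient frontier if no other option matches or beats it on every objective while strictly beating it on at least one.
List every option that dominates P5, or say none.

P4: memory 249≤332, p99 latency 52≤501, throughput 2684≥2433 — dominates P5.
Others (P1, P2, P3, P6, P7, P8, P9, P10, P11) are each worse than P5 on at least one objective.

P4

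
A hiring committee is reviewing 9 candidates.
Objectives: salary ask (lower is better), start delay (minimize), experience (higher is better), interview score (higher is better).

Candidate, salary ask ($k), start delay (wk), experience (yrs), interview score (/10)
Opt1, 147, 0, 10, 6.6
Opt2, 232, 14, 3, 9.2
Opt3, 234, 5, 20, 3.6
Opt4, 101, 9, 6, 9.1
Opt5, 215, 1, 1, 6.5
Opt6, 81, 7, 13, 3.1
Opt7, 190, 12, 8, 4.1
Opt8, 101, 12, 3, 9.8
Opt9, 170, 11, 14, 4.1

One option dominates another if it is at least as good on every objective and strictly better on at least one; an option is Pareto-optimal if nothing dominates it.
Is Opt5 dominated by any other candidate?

Yes

Opt1 vs Opt5: salary ask 147≤215, start delay 0≤1, experience 10≥1, interview score 6.6≥6.5 — Opt1 is at least as good on every objective and strictly better on at least one, so Opt1 dominates Opt5.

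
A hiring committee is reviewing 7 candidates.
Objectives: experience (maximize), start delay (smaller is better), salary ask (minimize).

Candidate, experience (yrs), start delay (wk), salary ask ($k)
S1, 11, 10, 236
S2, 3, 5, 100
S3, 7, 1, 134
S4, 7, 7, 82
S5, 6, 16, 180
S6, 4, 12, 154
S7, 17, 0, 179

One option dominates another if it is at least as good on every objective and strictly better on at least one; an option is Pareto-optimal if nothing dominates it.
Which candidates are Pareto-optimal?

S1: dominated by S7 (experience 17≥11, start delay 0≤10, salary ask 179≤236).
S2: not dominated.
S3: not dominated.
S4: not dominated (best salary ask).
S5: dominated by S3 (experience 7≥6, start delay 1≤16, salary ask 134≤180).
S6: dominated by S3 (experience 7≥4, start delay 1≤12, salary ask 134≤154).
S7: not dominated (best experience).

S2, S3, S4, S7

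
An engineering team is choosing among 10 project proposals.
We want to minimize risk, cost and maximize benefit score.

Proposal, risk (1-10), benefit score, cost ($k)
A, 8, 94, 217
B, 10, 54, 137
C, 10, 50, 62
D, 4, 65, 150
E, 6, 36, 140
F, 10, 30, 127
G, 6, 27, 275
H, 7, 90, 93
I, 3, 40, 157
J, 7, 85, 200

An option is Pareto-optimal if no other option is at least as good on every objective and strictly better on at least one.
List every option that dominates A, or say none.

B: worse on risk (10 vs 8).
C: worse on risk (10 vs 8).
D: worse on benefit score (65 vs 94).
E: worse on benefit score (36 vs 94).
F: worse on risk (10 vs 8).
G: worse on benefit score (27 vs 94).
H: worse on benefit score (90 vs 94).
I: worse on benefit score (40 vs 94).
J: worse on benefit score (85 vs 94).
No option dominates A.

none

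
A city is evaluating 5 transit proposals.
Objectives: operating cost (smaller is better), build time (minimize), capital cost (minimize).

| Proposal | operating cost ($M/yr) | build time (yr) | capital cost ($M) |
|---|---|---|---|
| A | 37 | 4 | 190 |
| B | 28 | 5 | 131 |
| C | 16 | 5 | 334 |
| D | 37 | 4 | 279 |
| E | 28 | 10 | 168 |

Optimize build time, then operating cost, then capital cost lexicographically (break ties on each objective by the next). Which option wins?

A

First minimize build time: best is 4, kept {A, D}.
Then minimize operating cost: best is 37, kept {A, D}.
Then minimize capital cost: best is 190, kept {A}.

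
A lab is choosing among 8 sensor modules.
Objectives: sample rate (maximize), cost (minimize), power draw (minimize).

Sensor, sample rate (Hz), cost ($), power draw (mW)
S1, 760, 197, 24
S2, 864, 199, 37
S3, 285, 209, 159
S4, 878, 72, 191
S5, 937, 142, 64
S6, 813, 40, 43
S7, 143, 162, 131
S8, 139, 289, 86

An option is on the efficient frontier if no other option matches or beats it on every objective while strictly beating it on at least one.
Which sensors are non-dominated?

S1, S2, S4, S5, S6

S1: not dominated (best power draw).
S2: not dominated.
S3: dominated by S1 (sample rate 760≥285, cost 197≤209, power draw 24≤159).
S4: not dominated.
S5: not dominated (best sample rate).
S6: not dominated (best cost).
S7: dominated by S5 (sample rate 937≥143, cost 142≤162, power draw 64≤131).
S8: dominated by S1 (sample rate 760≥139, cost 197≤289, power draw 24≤86).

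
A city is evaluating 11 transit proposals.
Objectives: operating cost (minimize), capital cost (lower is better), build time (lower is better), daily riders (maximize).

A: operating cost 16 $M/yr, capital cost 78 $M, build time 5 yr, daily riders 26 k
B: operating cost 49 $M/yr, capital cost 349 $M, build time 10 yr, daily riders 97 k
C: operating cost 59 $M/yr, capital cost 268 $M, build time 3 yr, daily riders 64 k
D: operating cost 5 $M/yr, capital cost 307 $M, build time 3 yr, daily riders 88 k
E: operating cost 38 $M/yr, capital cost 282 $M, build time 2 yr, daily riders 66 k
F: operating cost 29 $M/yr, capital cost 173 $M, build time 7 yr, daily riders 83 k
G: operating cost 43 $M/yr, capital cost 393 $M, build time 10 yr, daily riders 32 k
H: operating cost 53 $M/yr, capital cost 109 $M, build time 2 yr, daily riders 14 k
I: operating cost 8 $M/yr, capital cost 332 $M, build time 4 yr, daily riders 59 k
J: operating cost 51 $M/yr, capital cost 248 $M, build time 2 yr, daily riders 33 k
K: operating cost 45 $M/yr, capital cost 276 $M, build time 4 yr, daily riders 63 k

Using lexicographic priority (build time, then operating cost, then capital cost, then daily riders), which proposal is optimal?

First minimize build time: best is 2, kept {E, H, J}.
Then minimize operating cost: best is 38, kept {E}.

E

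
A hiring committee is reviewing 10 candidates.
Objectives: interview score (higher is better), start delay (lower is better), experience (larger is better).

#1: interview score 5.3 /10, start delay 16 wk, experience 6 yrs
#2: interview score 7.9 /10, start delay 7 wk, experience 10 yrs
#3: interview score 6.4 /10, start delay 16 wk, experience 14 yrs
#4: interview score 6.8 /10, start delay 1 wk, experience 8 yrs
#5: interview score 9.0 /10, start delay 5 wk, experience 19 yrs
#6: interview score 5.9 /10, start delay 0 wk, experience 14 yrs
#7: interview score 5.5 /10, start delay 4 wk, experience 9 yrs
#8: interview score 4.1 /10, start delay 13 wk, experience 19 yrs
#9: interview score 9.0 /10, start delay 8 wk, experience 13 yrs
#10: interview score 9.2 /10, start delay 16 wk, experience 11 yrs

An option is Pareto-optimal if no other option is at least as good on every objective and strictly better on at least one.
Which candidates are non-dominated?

#4, #5, #6, #10

#1: dominated by #2 (interview score 7.9≥5.3, start delay 7≤16, experience 10≥6).
#2: dominated by #5 (interview score 9.0≥7.9, start delay 5≤7, experience 19≥10).
#3: dominated by #5 (interview score 9.0≥6.4, start delay 5≤16, experience 19≥14).
#4: not dominated.
#5: not dominated.
#6: not dominated (best start delay).
#7: dominated by #6 (interview score 5.9≥5.5, start delay 0≤4, experience 14≥9).
#8: dominated by #5 (interview score 9.0≥4.1, start delay 5≤13, experience 19≥19).
#9: dominated by #5 (interview score 9.0≥9.0, start delay 5≤8, experience 19≥13).
#10: not dominated (best interview score).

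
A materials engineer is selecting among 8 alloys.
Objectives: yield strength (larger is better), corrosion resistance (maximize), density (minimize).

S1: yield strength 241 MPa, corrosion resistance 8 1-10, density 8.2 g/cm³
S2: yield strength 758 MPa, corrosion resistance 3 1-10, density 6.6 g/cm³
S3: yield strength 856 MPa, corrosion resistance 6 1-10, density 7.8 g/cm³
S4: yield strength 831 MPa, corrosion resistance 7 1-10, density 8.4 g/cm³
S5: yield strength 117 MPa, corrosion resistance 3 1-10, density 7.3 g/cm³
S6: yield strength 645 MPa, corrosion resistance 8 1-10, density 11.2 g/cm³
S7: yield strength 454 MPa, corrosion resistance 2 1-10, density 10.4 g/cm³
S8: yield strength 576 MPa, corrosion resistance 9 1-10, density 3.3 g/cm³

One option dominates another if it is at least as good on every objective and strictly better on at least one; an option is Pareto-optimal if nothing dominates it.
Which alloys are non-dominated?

S1: dominated by S8 (yield strength 576≥241, corrosion resistance 9≥8, density 3.3≤8.2).
S2: not dominated.
S3: not dominated (best yield strength).
S4: not dominated.
S5: dominated by S2 (yield strength 758≥117, corrosion resistance 3≥3, density 6.6≤7.3).
S6: not dominated.
S7: dominated by S2 (yield strength 758≥454, corrosion resistance 3≥2, density 6.6≤10.4).
S8: not dominated (best corrosion resistance).

S2, S3, S4, S6, S8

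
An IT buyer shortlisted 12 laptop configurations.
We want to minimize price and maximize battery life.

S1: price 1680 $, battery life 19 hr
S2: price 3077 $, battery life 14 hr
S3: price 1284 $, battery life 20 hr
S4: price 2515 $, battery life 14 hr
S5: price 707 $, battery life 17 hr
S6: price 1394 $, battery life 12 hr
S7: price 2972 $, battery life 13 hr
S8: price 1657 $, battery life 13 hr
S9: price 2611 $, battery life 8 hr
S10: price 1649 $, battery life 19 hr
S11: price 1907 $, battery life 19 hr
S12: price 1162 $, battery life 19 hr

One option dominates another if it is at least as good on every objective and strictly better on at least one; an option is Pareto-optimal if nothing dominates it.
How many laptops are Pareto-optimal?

3

S1: dominated by S3 (price 1284≤1680, battery life 20≥19).
S2: dominated by S1 (price 1680≤3077, battery life 19≥14).
S3: not dominated (best battery life).
S4: dominated by S1 (price 1680≤2515, battery life 19≥14).
S5: not dominated (best price).
S6: dominated by S3 (price 1284≤1394, battery life 20≥12).
S7: dominated by S1 (price 1680≤2972, battery life 19≥13).
S8: dominated by S3 (price 1284≤1657, battery life 20≥13).
S9: dominated by S1 (price 1680≤2611, battery life 19≥8).
S10: dominated by S3 (price 1284≤1649, battery life 20≥19).
S11: dominated by S1 (price 1680≤1907, battery life 19≥19).
S12: not dominated.
Pareto-optimal: S3, S5, S12 → 3.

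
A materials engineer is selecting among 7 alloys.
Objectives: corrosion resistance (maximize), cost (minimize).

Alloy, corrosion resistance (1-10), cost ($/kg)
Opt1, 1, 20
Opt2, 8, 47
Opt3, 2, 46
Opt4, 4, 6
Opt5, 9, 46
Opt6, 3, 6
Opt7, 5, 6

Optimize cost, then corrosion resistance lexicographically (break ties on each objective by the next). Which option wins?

Opt7

First minimize cost: best is 6, kept {Opt4, Opt6, Opt7}.
Then maximize corrosion resistance: best is 5, kept {Opt7}.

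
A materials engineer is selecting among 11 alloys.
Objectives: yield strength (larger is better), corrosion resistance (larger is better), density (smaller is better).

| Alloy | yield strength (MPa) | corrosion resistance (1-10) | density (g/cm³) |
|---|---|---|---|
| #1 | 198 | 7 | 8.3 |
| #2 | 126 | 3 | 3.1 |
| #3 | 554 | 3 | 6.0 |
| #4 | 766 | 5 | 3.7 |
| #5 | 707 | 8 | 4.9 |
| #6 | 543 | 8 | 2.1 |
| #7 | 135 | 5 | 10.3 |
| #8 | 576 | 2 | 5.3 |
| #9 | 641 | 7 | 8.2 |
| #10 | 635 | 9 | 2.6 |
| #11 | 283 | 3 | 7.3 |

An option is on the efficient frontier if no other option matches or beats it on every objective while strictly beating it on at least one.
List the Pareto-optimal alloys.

#4, #5, #6, #10

#1: dominated by #5 (yield strength 707≥198, corrosion resistance 8≥7, density 4.9≤8.3).
#2: dominated by #6 (yield strength 543≥126, corrosion resistance 8≥3, density 2.1≤3.1).
#3: dominated by #4 (yield strength 766≥554, corrosion resistance 5≥3, density 3.7≤6.0).
#4: not dominated (best yield strength).
#5: not dominated.
#6: not dominated (best density).
#7: dominated by #1 (yield strength 198≥135, corrosion resistance 7≥5, density 8.3≤10.3).
#8: dominated by #4 (yield strength 766≥576, corrosion resistance 5≥2, density 3.7≤5.3).
#9: dominated by #5 (yield strength 707≥641, corrosion resistance 8≥7, density 4.9≤8.2).
#10: not dominated (best corrosion resistance).
#11: dominated by #3 (yield strength 554≥283, corrosion resistance 3≥3, density 6.0≤7.3).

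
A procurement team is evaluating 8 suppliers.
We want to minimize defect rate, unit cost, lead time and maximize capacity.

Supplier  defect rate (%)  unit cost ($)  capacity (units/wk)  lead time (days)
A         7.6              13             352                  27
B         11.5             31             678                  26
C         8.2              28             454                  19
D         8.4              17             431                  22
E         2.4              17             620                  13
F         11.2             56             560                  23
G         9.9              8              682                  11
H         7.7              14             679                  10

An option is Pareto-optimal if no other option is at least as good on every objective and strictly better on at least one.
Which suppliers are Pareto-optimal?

A: not dominated.
B: dominated by G (defect rate 9.9≤11.5, unit cost 8≤31, capacity 682≥678, lead time 11≤26).
C: dominated by E (defect rate 2.4≤8.2, unit cost 17≤28, capacity 620≥454, lead time 13≤19).
D: dominated by E (defect rate 2.4≤8.4, unit cost 17≤17, capacity 620≥431, lead time 13≤22).
E: not dominated (best defect rate).
F: dominated by E (defect rate 2.4≤11.2, unit cost 17≤56, capacity 620≥560, lead time 13≤23).
G: not dominated (best unit cost).
H: not dominated (best lead time).

A, E, G, H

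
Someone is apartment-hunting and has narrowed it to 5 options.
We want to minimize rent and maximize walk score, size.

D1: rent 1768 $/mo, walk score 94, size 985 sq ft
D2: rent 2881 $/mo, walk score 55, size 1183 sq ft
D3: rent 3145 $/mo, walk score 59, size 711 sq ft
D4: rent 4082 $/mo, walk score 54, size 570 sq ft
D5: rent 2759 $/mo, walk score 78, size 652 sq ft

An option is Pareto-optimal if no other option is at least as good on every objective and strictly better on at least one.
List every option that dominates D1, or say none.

D2: worse on rent (2881 vs 1768).
D3: worse on rent (3145 vs 1768).
D4: worse on rent (4082 vs 1768).
D5: worse on rent (2759 vs 1768).
No option dominates D1.

none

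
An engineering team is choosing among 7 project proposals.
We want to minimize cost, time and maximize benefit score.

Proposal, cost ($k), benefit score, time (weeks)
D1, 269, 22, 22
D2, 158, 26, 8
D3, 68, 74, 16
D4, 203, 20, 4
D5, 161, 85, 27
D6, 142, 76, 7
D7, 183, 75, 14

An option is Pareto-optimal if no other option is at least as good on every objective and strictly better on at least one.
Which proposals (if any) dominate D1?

D2, D3, D6, D7

D2: cost 158≤269, benefit score 26≥22, time 8≤22 — dominates D1.
D3: cost 68≤269, benefit score 74≥22, time 16≤22 — dominates D1.
D6: cost 142≤269, benefit score 76≥22, time 7≤22 — dominates D1.
D7: cost 183≤269, benefit score 75≥22, time 14≤22 — dominates D1.
Others (D4, D5) are each worse than D1 on at least one objective.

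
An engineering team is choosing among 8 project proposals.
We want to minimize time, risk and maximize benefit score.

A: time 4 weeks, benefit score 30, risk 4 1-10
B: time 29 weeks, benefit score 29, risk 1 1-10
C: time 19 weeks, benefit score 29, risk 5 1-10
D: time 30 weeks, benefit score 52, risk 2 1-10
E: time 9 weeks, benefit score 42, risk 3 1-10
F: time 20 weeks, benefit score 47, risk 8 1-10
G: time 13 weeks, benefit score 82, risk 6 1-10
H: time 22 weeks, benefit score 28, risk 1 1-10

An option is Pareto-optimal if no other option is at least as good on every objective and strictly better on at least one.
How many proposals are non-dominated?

6

A: not dominated (best time).
B: not dominated.
C: dominated by A (time 4≤19, benefit score 30≥29, risk 4≤5).
D: not dominated.
E: not dominated.
F: dominated by G (time 13≤20, benefit score 82≥47, risk 6≤8).
G: not dominated (best benefit score).
H: not dominated.
Pareto-optimal: A, B, D, E, G, H → 6.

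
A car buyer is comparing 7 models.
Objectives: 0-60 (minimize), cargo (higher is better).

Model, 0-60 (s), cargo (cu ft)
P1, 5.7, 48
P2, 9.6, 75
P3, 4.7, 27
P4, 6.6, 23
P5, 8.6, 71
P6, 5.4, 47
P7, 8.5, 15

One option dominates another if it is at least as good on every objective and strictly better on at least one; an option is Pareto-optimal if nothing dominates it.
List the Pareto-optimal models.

P1, P2, P3, P5, P6

P1: not dominated.
P2: not dominated (best cargo).
P3: not dominated (best 0-60).
P4: dominated by P1 (0-60 5.7≤6.6, cargo 48≥23).
P5: not dominated.
P6: not dominated.
P7: dominated by P1 (0-60 5.7≤8.5, cargo 48≥15).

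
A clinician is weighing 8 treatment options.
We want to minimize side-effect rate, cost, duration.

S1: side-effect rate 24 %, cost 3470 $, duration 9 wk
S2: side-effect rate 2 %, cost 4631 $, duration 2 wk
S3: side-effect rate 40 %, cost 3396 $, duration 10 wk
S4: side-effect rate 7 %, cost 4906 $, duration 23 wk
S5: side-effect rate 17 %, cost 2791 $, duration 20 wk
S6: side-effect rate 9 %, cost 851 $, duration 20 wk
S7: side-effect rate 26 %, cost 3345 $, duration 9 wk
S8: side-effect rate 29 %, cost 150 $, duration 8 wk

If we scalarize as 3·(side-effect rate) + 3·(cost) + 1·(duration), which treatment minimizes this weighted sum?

S1: 3·24 + 3·3470 + 1·9 = 10491
S2: 3·2 + 3·4631 + 1·2 = 13901
S3: 3·40 + 3·3396 + 1·10 = 10318
S4: 3·7 + 3·4906 + 1·23 = 14762
S5: 3·17 + 3·2791 + 1·20 = 8444
S6: 3·9 + 3·851 + 1·20 = 2600
S7: 3·26 + 3·3345 + 1·9 = 10122
S8: 3·29 + 3·150 + 1·8 = 545
Lowest: S8 at 545.

S8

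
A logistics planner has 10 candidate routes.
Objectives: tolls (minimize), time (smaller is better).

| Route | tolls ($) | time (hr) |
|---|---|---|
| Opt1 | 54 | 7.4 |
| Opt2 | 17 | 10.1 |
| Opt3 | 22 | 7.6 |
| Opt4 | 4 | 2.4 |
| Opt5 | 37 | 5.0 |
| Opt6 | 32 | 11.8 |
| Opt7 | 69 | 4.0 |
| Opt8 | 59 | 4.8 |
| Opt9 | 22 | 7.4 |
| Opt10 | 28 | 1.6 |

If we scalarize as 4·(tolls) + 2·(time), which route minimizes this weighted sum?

Opt1: 4·54 + 2·7.4 = 230.8
Opt2: 4·17 + 2·10.1 = 88.2
Opt3: 4·22 + 2·7.6 = 103.2
Opt4: 4·4 + 2·2.4 = 20.8
Opt5: 4·37 + 2·5.0 = 158.0
Opt6: 4·32 + 2·11.8 = 151.6
Opt7: 4·69 + 2·4.0 = 284.0
Opt8: 4·59 + 2·4.8 = 245.6
Opt9: 4·22 + 2·7.4 = 102.8
Opt10: 4·28 + 2·1.6 = 115.2
Lowest: Opt4 at 20.8.

Opt4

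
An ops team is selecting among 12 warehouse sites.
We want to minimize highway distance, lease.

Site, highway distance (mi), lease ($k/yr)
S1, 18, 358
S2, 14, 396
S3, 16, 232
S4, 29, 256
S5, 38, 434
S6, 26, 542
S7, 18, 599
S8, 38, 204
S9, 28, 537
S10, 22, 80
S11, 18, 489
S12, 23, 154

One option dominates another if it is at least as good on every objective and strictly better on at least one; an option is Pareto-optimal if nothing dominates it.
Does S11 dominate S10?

No

S11 vs S10: S11 is worse on lease (489 vs 80), so it does not dominate S10.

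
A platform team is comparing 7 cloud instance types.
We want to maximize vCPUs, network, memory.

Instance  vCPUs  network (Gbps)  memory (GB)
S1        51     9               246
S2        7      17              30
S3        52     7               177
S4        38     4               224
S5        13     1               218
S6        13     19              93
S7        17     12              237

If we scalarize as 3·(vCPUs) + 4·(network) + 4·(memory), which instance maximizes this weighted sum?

S1

S1: 3·51 + 4·9 + 4·246 = 1173
S2: 3·7 + 4·17 + 4·30 = 209
S3: 3·52 + 4·7 + 4·177 = 892
S4: 3·38 + 4·4 + 4·224 = 1026
S5: 3·13 + 4·1 + 4·218 = 915
S6: 3·13 + 4·19 + 4·93 = 487
S7: 3·17 + 4·12 + 4·237 = 1047
Highest: S1 at 1173.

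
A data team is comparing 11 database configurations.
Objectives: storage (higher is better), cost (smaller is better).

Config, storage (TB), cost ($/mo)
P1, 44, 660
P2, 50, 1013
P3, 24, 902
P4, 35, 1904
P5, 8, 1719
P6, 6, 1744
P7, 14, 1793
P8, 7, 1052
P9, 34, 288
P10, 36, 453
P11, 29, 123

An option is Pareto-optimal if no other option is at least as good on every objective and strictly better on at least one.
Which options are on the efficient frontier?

P1: not dominated.
P2: not dominated (best storage).
P3: dominated by P1 (storage 44≥24, cost 660≤902).
P4: dominated by P1 (storage 44≥35, cost 660≤1904).
P5: dominated by P1 (storage 44≥8, cost 660≤1719).
P6: dominated by P1 (storage 44≥6, cost 660≤1744).
P7: dominated by P1 (storage 44≥14, cost 660≤1793).
P8: dominated by P1 (storage 44≥7, cost 660≤1052).
P9: not dominated.
P10: not dominated.
P11: not dominated (best cost).

P1, P2, P9, P10, P11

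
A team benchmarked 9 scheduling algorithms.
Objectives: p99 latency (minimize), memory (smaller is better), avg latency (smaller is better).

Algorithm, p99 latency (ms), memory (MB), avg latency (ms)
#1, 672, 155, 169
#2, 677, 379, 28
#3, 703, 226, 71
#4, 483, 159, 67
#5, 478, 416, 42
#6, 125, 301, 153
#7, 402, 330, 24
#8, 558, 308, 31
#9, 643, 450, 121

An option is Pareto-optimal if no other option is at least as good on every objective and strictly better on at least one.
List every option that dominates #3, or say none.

#4

#4: p99 latency 483≤703, memory 159≤226, avg latency 67≤71 — dominates #3.
Others (#1, #2, #5, #6, #7, #8, #9) are each worse than #3 on at least one objective.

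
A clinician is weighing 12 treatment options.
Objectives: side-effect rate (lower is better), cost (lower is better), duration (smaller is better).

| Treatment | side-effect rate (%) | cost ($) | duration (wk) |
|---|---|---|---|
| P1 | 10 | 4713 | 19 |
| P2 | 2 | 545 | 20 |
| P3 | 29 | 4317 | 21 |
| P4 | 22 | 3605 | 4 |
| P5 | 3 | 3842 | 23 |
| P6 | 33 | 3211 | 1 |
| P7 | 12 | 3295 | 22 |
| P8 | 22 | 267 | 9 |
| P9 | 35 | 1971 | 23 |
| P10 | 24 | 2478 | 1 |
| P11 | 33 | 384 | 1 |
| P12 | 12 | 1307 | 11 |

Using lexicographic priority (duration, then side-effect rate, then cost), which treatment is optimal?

P10

First minimize duration: best is 1, kept {P6, P10, P11}.
Then minimize side-effect rate: best is 24, kept {P10}.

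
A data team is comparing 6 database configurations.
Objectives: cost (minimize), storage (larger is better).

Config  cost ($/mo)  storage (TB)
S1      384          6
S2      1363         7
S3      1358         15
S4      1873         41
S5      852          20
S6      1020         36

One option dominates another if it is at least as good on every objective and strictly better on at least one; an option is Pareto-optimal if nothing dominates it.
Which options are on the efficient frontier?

S1: not dominated (best cost).
S2: dominated by S3 (cost 1358≤1363, storage 15≥7).
S3: dominated by S5 (cost 852≤1358, storage 20≥15).
S4: not dominated (best storage).
S5: not dominated.
S6: not dominated.

S1, S4, S5, S6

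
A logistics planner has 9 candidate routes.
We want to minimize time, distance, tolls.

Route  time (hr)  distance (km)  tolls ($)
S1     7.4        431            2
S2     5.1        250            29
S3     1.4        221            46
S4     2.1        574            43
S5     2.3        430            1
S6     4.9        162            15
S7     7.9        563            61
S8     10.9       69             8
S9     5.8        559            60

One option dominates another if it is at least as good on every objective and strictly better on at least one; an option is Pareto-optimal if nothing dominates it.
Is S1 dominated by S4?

S4 vs S1: S4 is worse on distance (574 vs 431), so it does not dominate S1.

No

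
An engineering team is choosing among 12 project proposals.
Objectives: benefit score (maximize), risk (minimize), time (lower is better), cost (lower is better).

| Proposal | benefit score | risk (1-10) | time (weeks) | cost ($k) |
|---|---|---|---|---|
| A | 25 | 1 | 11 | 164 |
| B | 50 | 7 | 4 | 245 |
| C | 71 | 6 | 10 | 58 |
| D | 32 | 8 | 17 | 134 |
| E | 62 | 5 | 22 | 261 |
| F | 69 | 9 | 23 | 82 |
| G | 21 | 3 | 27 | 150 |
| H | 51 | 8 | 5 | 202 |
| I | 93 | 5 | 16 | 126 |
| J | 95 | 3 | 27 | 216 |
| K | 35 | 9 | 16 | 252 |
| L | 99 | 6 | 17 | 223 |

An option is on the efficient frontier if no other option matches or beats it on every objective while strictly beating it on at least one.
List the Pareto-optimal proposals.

A, B, C, G, H, I, J, L

A: not dominated (best risk).
B: not dominated (best time).
C: not dominated (best cost).
D: dominated by C (benefit score 71≥32, risk 6≤8, time 10≤17, cost 58≤134).
E: dominated by I (benefit score 93≥62, risk 5≤5, time 16≤22, cost 126≤261).
F: dominated by C (benefit score 71≥69, risk 6≤9, time 10≤23, cost 58≤82).
G: not dominated.
H: not dominated.
I: not dominated.
J: not dominated.
K: dominated by B (benefit score 50≥35, risk 7≤9, time 4≤16, cost 245≤252).
L: not dominated (best benefit score).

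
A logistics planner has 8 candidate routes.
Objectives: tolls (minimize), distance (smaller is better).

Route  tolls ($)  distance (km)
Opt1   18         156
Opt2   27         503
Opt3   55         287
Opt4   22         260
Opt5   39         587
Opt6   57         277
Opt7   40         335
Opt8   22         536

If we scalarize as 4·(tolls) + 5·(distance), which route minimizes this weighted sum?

Opt1

Opt1: 4·18 + 5·156 = 852
Opt2: 4·27 + 5·503 = 2623
Opt3: 4·55 + 5·287 = 1655
Opt4: 4·22 + 5·260 = 1388
Opt5: 4·39 + 5·587 = 3091
Opt6: 4·57 + 5·277 = 1613
Opt7: 4·40 + 5·335 = 1835
Opt8: 4·22 + 5·536 = 2768
Lowest: Opt1 at 852.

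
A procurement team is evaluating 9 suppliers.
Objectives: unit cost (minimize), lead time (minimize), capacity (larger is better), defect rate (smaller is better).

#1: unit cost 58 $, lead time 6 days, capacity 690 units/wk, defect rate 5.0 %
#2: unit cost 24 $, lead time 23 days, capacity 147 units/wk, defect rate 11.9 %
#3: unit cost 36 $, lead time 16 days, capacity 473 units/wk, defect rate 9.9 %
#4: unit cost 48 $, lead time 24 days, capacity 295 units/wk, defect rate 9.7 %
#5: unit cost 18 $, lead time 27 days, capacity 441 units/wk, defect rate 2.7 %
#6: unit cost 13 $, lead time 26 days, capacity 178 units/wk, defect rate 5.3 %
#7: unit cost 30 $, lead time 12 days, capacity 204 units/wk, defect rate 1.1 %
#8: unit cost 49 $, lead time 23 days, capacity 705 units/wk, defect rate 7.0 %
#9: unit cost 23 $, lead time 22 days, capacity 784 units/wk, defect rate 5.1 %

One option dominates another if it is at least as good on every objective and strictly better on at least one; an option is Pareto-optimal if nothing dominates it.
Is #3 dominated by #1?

No

#1 vs #3: #1 is worse on unit cost (58 vs 36), so it does not dominate #3.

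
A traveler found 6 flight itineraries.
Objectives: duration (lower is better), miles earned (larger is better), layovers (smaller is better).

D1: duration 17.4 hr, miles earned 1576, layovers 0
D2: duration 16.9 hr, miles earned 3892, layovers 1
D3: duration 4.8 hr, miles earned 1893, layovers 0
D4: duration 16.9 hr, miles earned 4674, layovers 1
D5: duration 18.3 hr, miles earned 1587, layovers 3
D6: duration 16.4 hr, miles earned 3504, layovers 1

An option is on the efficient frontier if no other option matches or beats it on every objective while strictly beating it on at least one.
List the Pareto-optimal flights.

D1: dominated by D3 (duration 4.8≤17.4, miles earned 1893≥1576, layovers 0≤0).
D2: dominated by D4 (duration 16.9≤16.9, miles earned 4674≥3892, layovers 1≤1).
D3: not dominated (best duration).
D4: not dominated (best miles earned).
D5: dominated by D2 (duration 16.9≤18.3, miles earned 3892≥1587, layovers 1≤3).
D6: not dominated.

D3, D4, D6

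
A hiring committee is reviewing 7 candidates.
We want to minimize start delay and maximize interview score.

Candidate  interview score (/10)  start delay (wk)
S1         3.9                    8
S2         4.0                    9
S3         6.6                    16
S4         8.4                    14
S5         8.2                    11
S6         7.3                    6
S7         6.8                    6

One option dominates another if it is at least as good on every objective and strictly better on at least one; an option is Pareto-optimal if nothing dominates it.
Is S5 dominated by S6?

No

S6 vs S5: S6 is worse on interview score (7.3 vs 8.2), so it does not dominate S5.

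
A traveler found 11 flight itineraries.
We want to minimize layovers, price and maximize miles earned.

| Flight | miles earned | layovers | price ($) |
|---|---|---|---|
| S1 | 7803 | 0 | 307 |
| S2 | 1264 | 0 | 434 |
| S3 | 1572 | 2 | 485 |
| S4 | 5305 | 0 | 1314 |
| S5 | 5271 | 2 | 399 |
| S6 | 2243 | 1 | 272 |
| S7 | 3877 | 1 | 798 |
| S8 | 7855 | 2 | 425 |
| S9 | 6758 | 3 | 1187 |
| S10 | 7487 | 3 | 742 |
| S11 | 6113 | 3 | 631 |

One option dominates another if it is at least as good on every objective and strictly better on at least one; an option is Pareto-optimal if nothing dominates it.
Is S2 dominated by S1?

S1 vs S2: miles earned 7803≥1264, layovers 0≤0, price 307≤434 — S1 is at least as good on every objective with at least one strict improvement.

Yes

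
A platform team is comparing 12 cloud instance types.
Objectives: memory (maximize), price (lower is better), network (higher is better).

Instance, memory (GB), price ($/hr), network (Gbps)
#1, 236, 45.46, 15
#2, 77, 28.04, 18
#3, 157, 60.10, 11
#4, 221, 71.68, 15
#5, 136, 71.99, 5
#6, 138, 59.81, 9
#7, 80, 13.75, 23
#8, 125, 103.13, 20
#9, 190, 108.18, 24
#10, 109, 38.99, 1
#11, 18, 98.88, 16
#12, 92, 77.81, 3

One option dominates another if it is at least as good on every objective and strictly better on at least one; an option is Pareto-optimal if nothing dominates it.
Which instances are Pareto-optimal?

#1: not dominated (best memory).
#2: dominated by #7 (memory 80≥77, price 13.75≤28.04, network 23≥18).
#3: dominated by #1 (memory 236≥157, price 45.46≤60.10, network 15≥11).
#4: dominated by #1 (memory 236≥221, price 45.46≤71.68, network 15≥15).
#5: dominated by #1 (memory 236≥136, price 45.46≤71.99, network 15≥5).
#6: dominated by #1 (memory 236≥138, price 45.46≤59.81, network 15≥9).
#7: not dominated (best price).
#8: not dominated.
#9: not dominated (best network).
#10: not dominated.
#11: dominated by #2 (memory 77≥18, price 28.04≤98.88, network 18≥16).
#12: dominated by #1 (memory 236≥92, price 45.46≤77.81, network 15≥3).

#1, #7, #8, #9, #10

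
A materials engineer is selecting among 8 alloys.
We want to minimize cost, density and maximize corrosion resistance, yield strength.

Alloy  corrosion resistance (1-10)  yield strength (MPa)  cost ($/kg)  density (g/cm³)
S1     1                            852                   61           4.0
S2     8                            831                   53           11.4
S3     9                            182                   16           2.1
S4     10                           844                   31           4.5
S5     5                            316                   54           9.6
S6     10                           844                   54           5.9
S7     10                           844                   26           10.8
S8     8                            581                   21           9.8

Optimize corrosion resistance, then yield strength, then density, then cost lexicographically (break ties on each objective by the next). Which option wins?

First maximize corrosion resistance: best is 10, kept {S4, S6, S7}.
Then maximize yield strength: best is 844, kept {S4, S6, S7}.
Then minimize density: best is 4.5, kept {S4}.

S4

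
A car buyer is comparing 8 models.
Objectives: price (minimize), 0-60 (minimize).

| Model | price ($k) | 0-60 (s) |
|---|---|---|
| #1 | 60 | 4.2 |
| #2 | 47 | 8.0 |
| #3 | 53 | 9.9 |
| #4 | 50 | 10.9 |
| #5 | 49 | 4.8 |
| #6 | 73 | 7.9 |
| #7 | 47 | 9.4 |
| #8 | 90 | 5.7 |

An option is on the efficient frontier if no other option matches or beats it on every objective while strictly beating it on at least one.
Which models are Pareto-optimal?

#1: not dominated (best 0-60).
#2: not dominated.
#3: dominated by #2 (price 47≤53, 0-60 8.0≤9.9).
#4: dominated by #2 (price 47≤50, 0-60 8.0≤10.9).
#5: not dominated.
#6: dominated by #1 (price 60≤73, 0-60 4.2≤7.9).
#7: dominated by #2 (price 47≤47, 0-60 8.0≤9.4).
#8: dominated by #1 (price 60≤90, 0-60 4.2≤5.7).

#1, #2, #5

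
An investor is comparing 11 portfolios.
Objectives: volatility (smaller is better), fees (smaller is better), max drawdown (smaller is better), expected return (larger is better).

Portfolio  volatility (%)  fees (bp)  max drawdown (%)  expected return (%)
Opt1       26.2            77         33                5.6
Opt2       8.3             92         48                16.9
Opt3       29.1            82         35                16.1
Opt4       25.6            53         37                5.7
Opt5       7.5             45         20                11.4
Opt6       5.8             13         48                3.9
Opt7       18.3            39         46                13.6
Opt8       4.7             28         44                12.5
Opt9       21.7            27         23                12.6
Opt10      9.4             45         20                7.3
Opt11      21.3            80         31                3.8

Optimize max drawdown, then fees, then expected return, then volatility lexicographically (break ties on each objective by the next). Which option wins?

Opt5

First minimize max drawdown: best is 20, kept {Opt5, Opt10}.
Then minimize fees: best is 45, kept {Opt5, Opt10}.
Then maximize expected return: best is 11.4, kept {Opt5}.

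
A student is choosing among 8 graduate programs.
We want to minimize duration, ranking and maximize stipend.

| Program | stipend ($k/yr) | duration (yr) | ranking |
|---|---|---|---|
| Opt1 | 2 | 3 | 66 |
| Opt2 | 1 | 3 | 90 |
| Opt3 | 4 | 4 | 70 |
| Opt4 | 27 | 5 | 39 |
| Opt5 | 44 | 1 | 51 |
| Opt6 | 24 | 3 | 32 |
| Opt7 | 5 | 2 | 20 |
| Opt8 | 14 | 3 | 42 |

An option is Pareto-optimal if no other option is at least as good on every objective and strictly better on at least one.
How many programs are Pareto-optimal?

Opt1: dominated by Opt5 (stipend 44≥2, duration 1≤3, ranking 51≤66).
Opt2: dominated by Opt1 (stipend 2≥1, duration 3≤3, ranking 66≤90).
Opt3: dominated by Opt5 (stipend 44≥4, duration 1≤4, ranking 51≤70).
Opt4: not dominated.
Opt5: not dominated (best stipend).
Opt6: not dominated.
Opt7: not dominated (best ranking).
Opt8: dominated by Opt6 (stipend 24≥14, duration 3≤3, ranking 32≤42).
Pareto-optimal: Opt4, Opt5, Opt6, Opt7 → 4.

4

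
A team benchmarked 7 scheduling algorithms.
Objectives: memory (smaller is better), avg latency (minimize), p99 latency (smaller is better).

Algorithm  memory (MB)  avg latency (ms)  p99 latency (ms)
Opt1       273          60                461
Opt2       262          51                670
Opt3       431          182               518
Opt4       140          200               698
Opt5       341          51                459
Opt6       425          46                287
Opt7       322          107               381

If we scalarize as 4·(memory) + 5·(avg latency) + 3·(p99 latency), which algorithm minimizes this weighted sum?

Opt1: 4·273 + 5·60 + 3·461 = 2775
Opt2: 4·262 + 5·51 + 3·670 = 3313
Opt3: 4·431 + 5·182 + 3·518 = 4188
Opt4: 4·140 + 5·200 + 3·698 = 3654
Opt5: 4·341 + 5·51 + 3·459 = 2996
Opt6: 4·425 + 5·46 + 3·287 = 2791
Opt7: 4·322 + 5·107 + 3·381 = 2966
Lowest: Opt1 at 2775.

Opt1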